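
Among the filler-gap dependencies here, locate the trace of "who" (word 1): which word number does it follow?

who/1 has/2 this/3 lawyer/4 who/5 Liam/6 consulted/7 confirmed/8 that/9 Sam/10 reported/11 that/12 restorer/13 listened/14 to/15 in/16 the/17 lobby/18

15

The displaced element is "who" (word 1).
It is linked across 2 clause boundaries (that → Ø).
It functions as the object of the preposition "to" of "listened", so the gap sits immediately after word 15 ("to").
Base order: This lawyer who Liam consulted has confirmed that Sam reported that restorer listened to who in the lobby.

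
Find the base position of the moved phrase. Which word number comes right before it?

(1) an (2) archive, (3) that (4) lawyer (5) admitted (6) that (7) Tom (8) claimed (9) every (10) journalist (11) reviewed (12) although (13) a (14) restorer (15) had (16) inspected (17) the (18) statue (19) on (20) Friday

11

The displaced element is "an archive" (word 2).
It is linked across 2 clause boundaries (that → Ø).
It functions as the direct object of "reviewed", so the gap sits immediately after word 11 ("reviewed").
Base order: That lawyer admitted that Tom claimed every journalist reviewed an archive although a restorer had inspected the statue on Friday.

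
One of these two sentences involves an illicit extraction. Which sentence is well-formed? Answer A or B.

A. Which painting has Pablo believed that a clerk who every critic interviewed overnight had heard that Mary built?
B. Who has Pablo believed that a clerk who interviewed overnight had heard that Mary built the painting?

In B, the wh-phrase is extracted from inside a complex-NP island (relative clause) (introduced by "who"), which blocks movement.
In A, the extraction path crosses only that-complement boundaries, which are transparent.
So A is grammatical.

A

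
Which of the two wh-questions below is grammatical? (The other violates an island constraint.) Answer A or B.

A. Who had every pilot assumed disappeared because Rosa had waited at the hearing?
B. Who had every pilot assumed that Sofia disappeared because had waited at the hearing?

In B, the wh-phrase is extracted from inside an adjunct island (introduced by "because"), which blocks movement.
In A, the extraction path crosses only that-complement boundaries, which are transparent.
So A is grammatical.

A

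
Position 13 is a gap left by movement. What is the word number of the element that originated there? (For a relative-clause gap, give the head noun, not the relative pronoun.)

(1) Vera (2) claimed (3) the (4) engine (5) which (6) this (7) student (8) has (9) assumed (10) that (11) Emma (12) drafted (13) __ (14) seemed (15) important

4

The gap at 13 is the object of "drafted", inside a relative clause.
The relative pronoun is "which" (word 5); it is bound by the head noun immediately before it.
Its filler is the head noun "engine", at word 4.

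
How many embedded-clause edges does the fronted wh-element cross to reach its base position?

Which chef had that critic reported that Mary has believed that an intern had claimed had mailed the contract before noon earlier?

3

"which chef" is extracted from the subject of "mailed".
Boundaries crossed, outermost first: [that], [that], [Ø] — 3 in total.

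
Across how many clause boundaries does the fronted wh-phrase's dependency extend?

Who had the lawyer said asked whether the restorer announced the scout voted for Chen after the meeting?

1

"who" is extracted from the subject of "asked".
Boundaries crossed, outermost first: [Ø] — 1 in total.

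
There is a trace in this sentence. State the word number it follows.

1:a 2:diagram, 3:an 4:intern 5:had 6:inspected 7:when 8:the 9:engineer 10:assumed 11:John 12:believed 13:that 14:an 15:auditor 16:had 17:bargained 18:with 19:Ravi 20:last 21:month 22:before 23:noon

6

The displaced element is "a diagram" (word 2).
It functions as the direct object of "inspected", so the gap sits immediately after word 6 ("inspected").
Base order: An intern had inspected a diagram when the engineer assumed John believed that an auditor had bargained with Ravi last month before noon.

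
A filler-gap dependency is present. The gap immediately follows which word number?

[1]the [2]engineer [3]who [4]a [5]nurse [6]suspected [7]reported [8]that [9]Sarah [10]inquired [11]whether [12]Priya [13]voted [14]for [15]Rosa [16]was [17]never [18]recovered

The displaced element is "the engineer" (word 2).
It is linked across 1 clause boundary (Ø).
It functions as the subject of "reported", so the gap sits immediately after word 6 ("suspected").
Base order: A nurse suspected that the engineer reported that Sarah inquired whether Priya voted for Rosa.

6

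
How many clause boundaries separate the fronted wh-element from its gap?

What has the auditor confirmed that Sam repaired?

"what" is extracted from the object of "repaired".
Boundaries crossed, outermost first: [that] — 1 in total.

1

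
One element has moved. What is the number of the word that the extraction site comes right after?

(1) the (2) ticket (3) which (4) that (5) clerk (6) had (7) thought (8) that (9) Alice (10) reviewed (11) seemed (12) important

The displaced element is "the ticket" (word 2).
It is linked across 1 clause boundary (that).
It functions as the direct object of "reviewed", so the gap sits immediately after word 10 ("reviewed").
Base order: That clerk had thought that Alice reviewed the ticket.

10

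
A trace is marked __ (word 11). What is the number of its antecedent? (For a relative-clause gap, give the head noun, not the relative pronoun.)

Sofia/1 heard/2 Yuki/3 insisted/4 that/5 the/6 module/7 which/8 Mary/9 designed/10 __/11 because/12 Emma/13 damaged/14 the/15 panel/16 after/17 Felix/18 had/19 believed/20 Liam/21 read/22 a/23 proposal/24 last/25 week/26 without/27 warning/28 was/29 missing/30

The gap at 11 is the object of "designed", inside a relative clause.
The relative pronoun is "which" (word 8); it is bound by the head noun immediately before it.
Its filler is the head noun "module", at word 7.

7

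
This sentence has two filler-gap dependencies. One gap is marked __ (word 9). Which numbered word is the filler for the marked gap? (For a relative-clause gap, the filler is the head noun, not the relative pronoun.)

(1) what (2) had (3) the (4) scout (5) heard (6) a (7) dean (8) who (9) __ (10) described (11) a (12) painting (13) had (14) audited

The marked gap is inside the relative clause, the subject of "described".
Its filler is the head noun "dean" (via "who"), at word 7.
(The other dependency links word 1 to a gap after word 14.)

7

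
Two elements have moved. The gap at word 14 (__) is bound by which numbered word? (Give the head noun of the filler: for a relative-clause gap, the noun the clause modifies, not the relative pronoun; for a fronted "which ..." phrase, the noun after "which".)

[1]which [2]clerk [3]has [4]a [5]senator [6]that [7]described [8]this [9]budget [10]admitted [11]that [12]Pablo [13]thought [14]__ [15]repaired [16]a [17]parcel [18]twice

2

The marked gap is the subject of "repaired".
Its filler is the fronted wh-phrase "which clerk", at word 2.
(The other dependency links word 5 to a gap after word 6.)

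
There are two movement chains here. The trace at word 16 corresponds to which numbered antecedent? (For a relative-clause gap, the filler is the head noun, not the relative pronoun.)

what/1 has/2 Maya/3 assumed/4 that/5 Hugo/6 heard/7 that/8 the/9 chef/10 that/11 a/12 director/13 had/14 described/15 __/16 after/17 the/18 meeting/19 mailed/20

The marked gap is inside the relative clause, the direct object of "described".
Its filler is the head noun "chef" (via "that"), at word 10.
(The other dependency links word 1 to a gap after word 20.)

10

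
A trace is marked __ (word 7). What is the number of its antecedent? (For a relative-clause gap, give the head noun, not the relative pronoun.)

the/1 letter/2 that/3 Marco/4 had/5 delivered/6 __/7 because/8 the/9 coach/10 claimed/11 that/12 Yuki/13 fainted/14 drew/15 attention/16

The gap at 7 is the object of "delivered", inside a relative clause.
The relative pronoun is "that" (word 3); it is bound by the head noun immediately before it.
Its filler is the head noun "letter", at word 2.

2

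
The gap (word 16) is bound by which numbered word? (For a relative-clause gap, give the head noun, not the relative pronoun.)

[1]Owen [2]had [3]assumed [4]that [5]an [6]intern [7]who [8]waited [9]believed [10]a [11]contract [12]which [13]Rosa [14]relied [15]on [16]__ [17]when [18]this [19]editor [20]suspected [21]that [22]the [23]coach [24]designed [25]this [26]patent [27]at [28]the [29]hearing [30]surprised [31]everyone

11

The gap at 16 is the prepositional object of "relied", inside a relative clause.
The relative pronoun is "which" (word 12); it is bound by the head noun immediately before it.
Its filler is the head noun "contract", at word 11.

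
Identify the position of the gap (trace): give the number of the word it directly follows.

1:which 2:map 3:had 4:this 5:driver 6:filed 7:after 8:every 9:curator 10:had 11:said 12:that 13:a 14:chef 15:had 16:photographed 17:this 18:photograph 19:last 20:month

The displaced element is "which map" (word 2).
It functions as the direct object of "filed", so the gap sits immediately after word 6 ("filed").
Base order: This driver had filed which map after every curator had said that a chef had photographed this photograph last month.

6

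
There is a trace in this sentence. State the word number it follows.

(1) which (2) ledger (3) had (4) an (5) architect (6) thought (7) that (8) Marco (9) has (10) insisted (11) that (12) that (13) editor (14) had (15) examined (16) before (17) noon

15

The displaced element is "which ledger" (word 2).
It is linked across 2 clause boundaries (that → that).
It functions as the direct object of "examined", so the gap sits immediately after word 15 ("examined").
Base order: An architect had thought that Marco has insisted that that editor had examined which ledger before noon.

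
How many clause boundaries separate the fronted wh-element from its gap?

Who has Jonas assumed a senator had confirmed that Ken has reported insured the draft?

3

"who" is extracted from the subject of "insured".
Boundaries crossed, outermost first: [Ø], [that], [Ø] — 3 in total.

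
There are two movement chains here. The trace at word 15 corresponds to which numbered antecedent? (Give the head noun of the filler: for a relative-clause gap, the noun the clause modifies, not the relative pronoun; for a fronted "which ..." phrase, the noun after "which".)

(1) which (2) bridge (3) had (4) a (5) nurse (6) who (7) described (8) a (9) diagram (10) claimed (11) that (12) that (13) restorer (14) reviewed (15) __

2

The marked gap is the direct object of "reviewed".
Its filler is the fronted wh-phrase "which bridge", at word 2.
(The other dependency links word 5 to a gap after word 6.)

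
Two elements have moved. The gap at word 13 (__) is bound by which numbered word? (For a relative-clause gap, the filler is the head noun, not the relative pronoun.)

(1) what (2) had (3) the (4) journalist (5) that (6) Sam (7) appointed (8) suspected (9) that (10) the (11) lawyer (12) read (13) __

1

The marked gap is the direct object of "read".
Its filler is the fronted wh-phrase "what", at word 1.
(The other dependency links word 4 to a gap after word 7.)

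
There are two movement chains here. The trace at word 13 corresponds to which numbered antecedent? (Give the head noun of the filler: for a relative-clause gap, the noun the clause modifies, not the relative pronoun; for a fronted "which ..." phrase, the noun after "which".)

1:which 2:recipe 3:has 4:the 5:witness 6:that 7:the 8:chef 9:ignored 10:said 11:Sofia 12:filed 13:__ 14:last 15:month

2

The marked gap is the direct object of "filed".
Its filler is the fronted wh-phrase "which recipe", at word 2.
(The other dependency links word 5 to a gap after word 9.)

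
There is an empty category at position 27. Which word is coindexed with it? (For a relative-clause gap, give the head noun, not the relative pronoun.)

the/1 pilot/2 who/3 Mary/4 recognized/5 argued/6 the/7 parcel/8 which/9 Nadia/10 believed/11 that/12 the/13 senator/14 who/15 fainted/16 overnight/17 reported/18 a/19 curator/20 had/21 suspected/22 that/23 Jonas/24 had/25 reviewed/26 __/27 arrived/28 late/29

The gap at 27 is the object of "reviewed", inside a relative clause.
The relative pronoun is "which" (word 9); it is bound by the head noun immediately before it.
Its filler is the head noun "parcel", at word 8.

8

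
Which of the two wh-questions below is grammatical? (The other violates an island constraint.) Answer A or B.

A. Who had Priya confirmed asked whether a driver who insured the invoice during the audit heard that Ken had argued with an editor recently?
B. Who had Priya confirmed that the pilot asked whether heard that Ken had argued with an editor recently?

A

In B, the wh-phrase is extracted from inside a wh-island (introduced by "whether"), which blocks movement.
In A, the extraction path crosses only that-complement boundaries, which are transparent.
So A is grammatical.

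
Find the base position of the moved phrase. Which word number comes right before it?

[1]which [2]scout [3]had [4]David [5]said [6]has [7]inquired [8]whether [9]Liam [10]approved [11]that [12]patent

5

The displaced element is "which scout" (word 2).
It is linked across 1 clause boundary (Ø).
It functions as the subject of "inquired", so the gap sits immediately after word 5 ("said").
Base order: David had said that which scout has inquired whether Liam approved that patent.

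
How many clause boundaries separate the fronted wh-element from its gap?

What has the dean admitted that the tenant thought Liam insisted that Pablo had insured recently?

3

"what" is extracted from the object of "insured".
Boundaries crossed, outermost first: [that], [Ø], [that] — 3 in total.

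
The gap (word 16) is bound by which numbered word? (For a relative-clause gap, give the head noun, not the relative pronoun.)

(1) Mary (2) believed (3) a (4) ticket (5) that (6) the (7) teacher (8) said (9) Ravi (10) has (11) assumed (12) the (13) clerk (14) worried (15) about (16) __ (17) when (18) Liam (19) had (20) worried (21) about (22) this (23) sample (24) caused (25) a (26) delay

The gap at 16 is the prepositional object of "worried", inside a relative clause.
The relative pronoun is "that" (word 5); it is bound by the head noun immediately before it.
Its filler is the head noun "ticket", at word 4.

4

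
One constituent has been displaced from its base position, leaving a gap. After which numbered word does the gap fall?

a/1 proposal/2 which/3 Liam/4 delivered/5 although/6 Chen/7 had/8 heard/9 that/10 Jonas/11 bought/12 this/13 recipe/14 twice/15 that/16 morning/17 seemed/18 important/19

The displaced element is "a proposal" (word 2).
It functions as the direct object of "delivered", so the gap sits immediately after word 5 ("delivered").
Base order: Liam delivered a proposal although Chen had heard that Jonas bought this recipe twice that morning.

5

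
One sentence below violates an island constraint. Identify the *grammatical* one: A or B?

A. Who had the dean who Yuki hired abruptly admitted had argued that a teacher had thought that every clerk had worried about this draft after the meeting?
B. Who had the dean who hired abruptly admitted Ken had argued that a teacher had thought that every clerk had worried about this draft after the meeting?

In B, the wh-phrase is extracted from inside a complex-NP island (relative clause) (introduced by "who"), which blocks movement.
In A, the extraction path crosses only that-complement boundaries, which are transparent.
So A is grammatical.

A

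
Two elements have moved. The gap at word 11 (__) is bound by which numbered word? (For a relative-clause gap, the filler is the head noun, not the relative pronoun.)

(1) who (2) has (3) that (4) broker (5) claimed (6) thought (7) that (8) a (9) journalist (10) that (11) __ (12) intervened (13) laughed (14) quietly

The marked gap is inside the relative clause, the subject of "intervened".
Its filler is the head noun "journalist" (via "that"), at word 9.
(The other dependency links word 1 to a gap after word 5.)

9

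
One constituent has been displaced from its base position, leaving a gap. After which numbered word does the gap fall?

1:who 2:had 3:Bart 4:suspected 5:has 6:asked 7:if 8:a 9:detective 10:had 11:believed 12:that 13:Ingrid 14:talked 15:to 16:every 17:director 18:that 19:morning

The displaced element is "who" (word 1).
It is linked across 1 clause boundary (Ø).
It functions as the subject of "asked", so the gap sits immediately after word 4 ("suspected").
Base order: Bart had suspected that who has asked if a detective had believed that Ingrid talked to every director that morning.

4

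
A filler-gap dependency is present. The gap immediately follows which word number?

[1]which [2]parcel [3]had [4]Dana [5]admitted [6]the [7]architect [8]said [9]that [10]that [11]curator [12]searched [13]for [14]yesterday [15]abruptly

The displaced element is "which parcel" (word 2).
It is linked across 2 clause boundaries (Ø → that).
It functions as the object of the preposition "for" of "searched", so the gap sits immediately after word 13 ("for").
Base order: Dana had admitted the architect said that that curator searched for which parcel yesterday abruptly.

13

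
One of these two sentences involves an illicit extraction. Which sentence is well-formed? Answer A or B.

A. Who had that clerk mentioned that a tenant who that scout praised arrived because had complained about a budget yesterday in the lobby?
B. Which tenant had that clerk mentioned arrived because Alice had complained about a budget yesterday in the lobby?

B

In A, the wh-phrase is extracted from inside an adjunct island (introduced by "because"), which blocks movement.
In B, the extraction path crosses only that-complement boundaries, which are transparent.
So B is grammatical.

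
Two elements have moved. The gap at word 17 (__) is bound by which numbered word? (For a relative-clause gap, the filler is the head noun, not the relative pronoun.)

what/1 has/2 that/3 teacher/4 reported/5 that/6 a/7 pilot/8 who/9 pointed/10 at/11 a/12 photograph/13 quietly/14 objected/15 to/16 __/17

1

The marked gap is the object of the preposition "to" of "objected".
Its filler is the fronted wh-phrase "what", at word 1.
(The other dependency links word 8 to a gap after word 9.)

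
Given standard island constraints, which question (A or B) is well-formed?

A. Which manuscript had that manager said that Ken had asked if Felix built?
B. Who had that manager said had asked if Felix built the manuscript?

B

In A, the wh-phrase is extracted from inside a wh-island (introduced by "if"), which blocks movement.
In B, the extraction path crosses only that-complement boundaries, which are transparent.
So B is grammatical.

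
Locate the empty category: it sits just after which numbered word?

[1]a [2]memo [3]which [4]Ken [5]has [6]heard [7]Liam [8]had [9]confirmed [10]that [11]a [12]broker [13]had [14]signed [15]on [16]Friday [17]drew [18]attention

14

The displaced element is "a memo" (word 2).
It is linked across 2 clause boundaries (Ø → that).
It functions as the direct object of "signed", so the gap sits immediately after word 14 ("signed").
Base order: Ken has heard Liam had confirmed that a broker had signed a memo on Friday.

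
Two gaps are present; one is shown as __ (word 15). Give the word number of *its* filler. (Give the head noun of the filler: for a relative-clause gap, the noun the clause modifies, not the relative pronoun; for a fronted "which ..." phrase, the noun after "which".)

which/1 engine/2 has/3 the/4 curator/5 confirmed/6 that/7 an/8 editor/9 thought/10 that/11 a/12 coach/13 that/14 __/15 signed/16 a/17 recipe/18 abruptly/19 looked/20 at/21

13

The marked gap is inside the relative clause, the subject of "signed".
Its filler is the head noun "coach" (via "that"), at word 13.
(The other dependency links word 2 to a gap after word 21.)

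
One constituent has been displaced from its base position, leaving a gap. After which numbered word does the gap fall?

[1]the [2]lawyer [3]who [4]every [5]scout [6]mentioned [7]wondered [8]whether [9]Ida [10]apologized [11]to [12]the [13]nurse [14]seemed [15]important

6

The displaced element is "the lawyer" (word 2).
It is linked across 1 clause boundary (Ø).
It functions as the subject of "wondered", so the gap sits immediately after word 6 ("mentioned").
Base order: Every scout mentioned the lawyer wondered whether Ida apologized to the nurse.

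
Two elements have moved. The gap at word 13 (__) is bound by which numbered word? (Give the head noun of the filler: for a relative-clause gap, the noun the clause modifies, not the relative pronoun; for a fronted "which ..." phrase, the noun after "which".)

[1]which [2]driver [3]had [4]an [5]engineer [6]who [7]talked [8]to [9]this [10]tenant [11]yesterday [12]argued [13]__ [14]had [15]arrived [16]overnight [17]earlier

2

The marked gap is the subject of "arrived".
Its filler is the fronted wh-phrase "which driver", at word 2.
(The other dependency links word 5 to a gap after word 6.)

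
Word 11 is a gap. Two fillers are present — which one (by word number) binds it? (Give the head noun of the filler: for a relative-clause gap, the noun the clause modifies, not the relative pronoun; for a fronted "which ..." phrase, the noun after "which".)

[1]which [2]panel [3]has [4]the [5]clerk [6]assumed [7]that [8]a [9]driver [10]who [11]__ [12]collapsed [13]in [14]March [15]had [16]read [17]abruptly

9

The marked gap is inside the relative clause, the subject of "collapsed".
Its filler is the head noun "driver" (via "who"), at word 9.
(The other dependency links word 2 to a gap after word 16.)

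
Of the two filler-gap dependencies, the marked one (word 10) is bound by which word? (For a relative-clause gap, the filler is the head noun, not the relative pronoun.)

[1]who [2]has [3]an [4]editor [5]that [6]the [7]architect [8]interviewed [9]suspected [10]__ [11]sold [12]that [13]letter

The marked gap is the subject of "sold".
Its filler is the fronted wh-phrase "who", at word 1.
(The other dependency links word 4 to a gap after word 8.)

1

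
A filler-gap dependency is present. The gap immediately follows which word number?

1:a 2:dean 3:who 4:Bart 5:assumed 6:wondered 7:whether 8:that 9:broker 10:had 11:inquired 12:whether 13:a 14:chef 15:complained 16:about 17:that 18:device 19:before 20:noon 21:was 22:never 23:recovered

5

The displaced element is "a dean" (word 2).
It is linked across 1 clause boundary (Ø).
It functions as the subject of "wondered", so the gap sits immediately after word 5 ("assumed").
Base order: Bart assumed that a dean wondered whether that broker had inquired whether a chef complained about that device before noon.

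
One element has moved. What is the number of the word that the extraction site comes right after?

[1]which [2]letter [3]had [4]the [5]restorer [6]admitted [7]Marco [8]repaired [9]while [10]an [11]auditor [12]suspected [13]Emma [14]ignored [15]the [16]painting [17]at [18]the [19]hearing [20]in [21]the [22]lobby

8

The displaced element is "which letter" (word 2).
It is linked across 1 clause boundary (Ø).
It functions as the direct object of "repaired", so the gap sits immediately after word 8 ("repaired").
Base order: The restorer had admitted Marco repaired which letter while an auditor suspected Emma ignored the painting at the hearing in the lobby.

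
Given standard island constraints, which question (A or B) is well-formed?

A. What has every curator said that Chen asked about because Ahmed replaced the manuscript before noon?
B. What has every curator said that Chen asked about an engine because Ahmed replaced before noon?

In B, the wh-phrase is extracted from inside an adjunct island (introduced by "because"), which blocks movement.
In A, the extraction path crosses only that-complement boundaries, which are transparent.
So A is grammatical.

A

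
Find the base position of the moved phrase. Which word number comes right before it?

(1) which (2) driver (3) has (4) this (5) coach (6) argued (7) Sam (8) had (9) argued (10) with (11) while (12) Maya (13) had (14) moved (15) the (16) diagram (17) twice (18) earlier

The displaced element is "which driver" (word 2).
It is linked across 1 clause boundary (Ø).
It functions as the object of the preposition "with" of "argued", so the gap sits immediately after word 10 ("with").
Base order: This coach has argued Sam had argued with which driver while Maya had moved the diagram twice earlier.

10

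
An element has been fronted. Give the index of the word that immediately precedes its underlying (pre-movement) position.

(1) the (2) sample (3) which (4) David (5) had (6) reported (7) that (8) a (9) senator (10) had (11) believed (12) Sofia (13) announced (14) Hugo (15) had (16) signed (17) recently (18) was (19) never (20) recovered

The displaced element is "the sample" (word 2).
It is linked across 3 clause boundaries (that → Ø → Ø).
It functions as the direct object of "signed", so the gap sits immediately after word 16 ("signed").
Base order: David had reported that a senator had believed Sofia announced Hugo had signed the sample recently.

16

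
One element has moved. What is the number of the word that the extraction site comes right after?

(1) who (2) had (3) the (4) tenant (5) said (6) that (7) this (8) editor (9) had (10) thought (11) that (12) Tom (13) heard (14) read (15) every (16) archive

13

The displaced element is "who" (word 1).
It is linked across 3 clause boundaries (that → that → Ø).
It functions as the subject of "read", so the gap sits immediately after word 13 ("heard").
Base order: The tenant had said that this editor had thought that Tom heard who read every archive.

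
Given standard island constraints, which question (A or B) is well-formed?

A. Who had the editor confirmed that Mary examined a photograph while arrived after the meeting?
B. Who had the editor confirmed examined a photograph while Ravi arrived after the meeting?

In A, the wh-phrase is extracted from inside an adjunct island (introduced by "while"), which blocks movement.
In B, the extraction path crosses only that-complement boundaries, which are transparent.
So B is grammatical.

B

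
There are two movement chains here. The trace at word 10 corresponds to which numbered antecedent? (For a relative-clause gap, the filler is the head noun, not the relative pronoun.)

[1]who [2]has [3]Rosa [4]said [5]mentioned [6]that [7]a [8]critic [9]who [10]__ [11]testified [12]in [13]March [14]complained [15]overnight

The marked gap is inside the relative clause, the subject of "testified".
Its filler is the head noun "critic" (via "who"), at word 8.
(The other dependency links word 1 to a gap after word 4.)

8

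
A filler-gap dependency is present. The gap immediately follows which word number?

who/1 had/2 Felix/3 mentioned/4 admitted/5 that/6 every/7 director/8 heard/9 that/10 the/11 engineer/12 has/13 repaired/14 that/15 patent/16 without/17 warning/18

4

The displaced element is "who" (word 1).
It is linked across 1 clause boundary (Ø).
It functions as the subject of "admitted", so the gap sits immediately after word 4 ("mentioned").
Base order: Felix had mentioned that who admitted that every director heard that the engineer has repaired that patent without warning.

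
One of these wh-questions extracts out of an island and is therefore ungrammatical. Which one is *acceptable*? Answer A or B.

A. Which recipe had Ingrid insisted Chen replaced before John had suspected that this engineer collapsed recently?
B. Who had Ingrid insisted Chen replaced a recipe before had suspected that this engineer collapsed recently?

A

In B, the wh-phrase is extracted from inside an adjunct island (introduced by "before"), which blocks movement.
In A, the extraction path crosses only that-complement boundaries, which are transparent.
So A is grammatical.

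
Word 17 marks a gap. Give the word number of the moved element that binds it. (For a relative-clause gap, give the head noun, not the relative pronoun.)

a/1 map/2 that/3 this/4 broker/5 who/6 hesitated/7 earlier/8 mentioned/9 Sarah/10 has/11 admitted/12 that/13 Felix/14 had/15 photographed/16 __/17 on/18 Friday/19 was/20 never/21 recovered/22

2

The gap at 17 is the object of "photographed", inside a relative clause.
The relative pronoun is "that" (word 3); it is bound by the head noun immediately before it.
Its filler is the head noun "map", at word 2.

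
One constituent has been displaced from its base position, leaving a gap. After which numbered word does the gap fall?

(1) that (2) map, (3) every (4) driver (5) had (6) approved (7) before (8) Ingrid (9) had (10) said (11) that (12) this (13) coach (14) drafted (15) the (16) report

6

The displaced element is "that map" (word 2).
It functions as the direct object of "approved", so the gap sits immediately after word 6 ("approved").
Base order: Every driver had approved that map before Ingrid had said that this coach drafted the report.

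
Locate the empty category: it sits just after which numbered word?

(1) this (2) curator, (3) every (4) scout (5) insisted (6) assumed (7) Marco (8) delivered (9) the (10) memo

5

The displaced element is "this curator" (word 2).
It is linked across 1 clause boundary (Ø).
It functions as the subject of "assumed", so the gap sits immediately after word 5 ("insisted").
Base order: Every scout insisted this curator assumed Marco delivered the memo.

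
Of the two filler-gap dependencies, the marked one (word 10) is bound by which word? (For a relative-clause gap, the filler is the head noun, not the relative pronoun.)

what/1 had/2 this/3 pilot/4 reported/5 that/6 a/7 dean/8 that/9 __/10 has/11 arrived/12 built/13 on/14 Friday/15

The marked gap is inside the relative clause, the subject of "arrived".
Its filler is the head noun "dean" (via "that"), at word 8.
(The other dependency links word 1 to a gap after word 13.)

8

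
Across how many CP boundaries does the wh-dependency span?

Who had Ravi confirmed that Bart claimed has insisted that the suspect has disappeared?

"who" is extracted from the subject of "insisted".
Boundaries crossed, outermost first: [that], [Ø] — 2 in total.

2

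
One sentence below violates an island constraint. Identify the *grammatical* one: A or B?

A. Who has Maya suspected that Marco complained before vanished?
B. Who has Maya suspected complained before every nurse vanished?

B

In A, the wh-phrase is extracted from inside an adjunct island (introduced by "before"), which blocks movement.
In B, the extraction path crosses only that-complement boundaries, which are transparent.
So B is grammatical.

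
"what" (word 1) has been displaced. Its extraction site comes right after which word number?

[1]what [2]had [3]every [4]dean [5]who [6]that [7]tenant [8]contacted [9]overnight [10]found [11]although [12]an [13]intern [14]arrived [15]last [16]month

The displaced element is "what" (word 1).
It functions as the direct object of "found", so the gap sits immediately after word 10 ("found").
Base order: Every dean who that tenant contacted overnight had found what although an intern arrived last month.

10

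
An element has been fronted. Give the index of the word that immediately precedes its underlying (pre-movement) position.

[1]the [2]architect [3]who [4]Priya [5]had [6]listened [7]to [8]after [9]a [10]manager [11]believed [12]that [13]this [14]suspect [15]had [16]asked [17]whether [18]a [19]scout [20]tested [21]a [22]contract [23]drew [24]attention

The displaced element is "the architect" (word 2).
It functions as the object of the preposition "to" of "listened", so the gap sits immediately after word 7 ("to").
Base order: Priya had listened to the architect after a manager believed that this suspect had asked whether a scout tested a contract.

7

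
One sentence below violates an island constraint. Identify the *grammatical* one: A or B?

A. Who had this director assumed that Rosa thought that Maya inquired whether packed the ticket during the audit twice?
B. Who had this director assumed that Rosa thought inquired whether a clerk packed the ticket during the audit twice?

In A, the wh-phrase is extracted from inside a wh-island (introduced by "whether"), which blocks movement.
In B, the extraction path crosses only that-complement boundaries, which are transparent.
So B is grammatical.

B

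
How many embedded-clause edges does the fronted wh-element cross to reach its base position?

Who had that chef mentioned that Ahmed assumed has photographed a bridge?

"who" is extracted from the subject of "photographed".
Boundaries crossed, outermost first: [that], [Ø] — 2 in total.

2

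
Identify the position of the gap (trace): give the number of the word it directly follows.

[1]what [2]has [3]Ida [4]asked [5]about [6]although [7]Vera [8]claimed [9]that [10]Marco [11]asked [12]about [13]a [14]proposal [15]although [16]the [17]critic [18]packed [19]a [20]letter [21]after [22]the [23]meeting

5

The displaced element is "what" (word 1).
It functions as the object of the preposition "about" of "asked", so the gap sits immediately after word 5 ("about").
Base order: Ida has asked about what although Vera claimed that Marco asked about a proposal although the critic packed a letter after the meeting.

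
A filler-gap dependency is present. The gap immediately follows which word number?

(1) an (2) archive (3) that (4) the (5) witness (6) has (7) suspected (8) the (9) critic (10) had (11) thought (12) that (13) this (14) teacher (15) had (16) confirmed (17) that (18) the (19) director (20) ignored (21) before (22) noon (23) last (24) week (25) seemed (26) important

20

The displaced element is "an archive" (word 2).
It is linked across 3 clause boundaries (Ø → that → that).
It functions as the direct object of "ignored", so the gap sits immediately after word 20 ("ignored").
Base order: The witness has suspected the critic had thought that this teacher had confirmed that the director ignored an archive before noon last week.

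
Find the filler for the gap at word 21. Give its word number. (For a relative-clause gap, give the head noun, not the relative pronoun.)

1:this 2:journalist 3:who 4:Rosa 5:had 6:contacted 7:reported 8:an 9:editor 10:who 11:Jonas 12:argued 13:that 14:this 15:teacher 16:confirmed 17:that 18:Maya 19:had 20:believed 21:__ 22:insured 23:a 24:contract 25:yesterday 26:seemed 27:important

The gap at 21 is the subject of "insured", inside a relative clause.
The relative pronoun is "who" (word 10); it is bound by the head noun immediately before it.
Its filler is the head noun "editor", at word 9.

9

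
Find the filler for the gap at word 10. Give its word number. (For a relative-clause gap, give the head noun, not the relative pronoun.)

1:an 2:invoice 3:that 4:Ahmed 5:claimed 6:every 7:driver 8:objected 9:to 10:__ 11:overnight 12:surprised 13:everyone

2

The gap at 10 is the prepositional object of "objected", inside a relative clause.
The relative pronoun is "that" (word 3); it is bound by the head noun immediately before it.
Its filler is the head noun "invoice", at word 2.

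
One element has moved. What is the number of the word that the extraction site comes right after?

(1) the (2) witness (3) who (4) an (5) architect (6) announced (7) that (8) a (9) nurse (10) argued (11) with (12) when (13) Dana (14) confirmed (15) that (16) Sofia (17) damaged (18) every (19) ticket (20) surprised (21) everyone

11

The displaced element is "the witness" (word 2).
It is linked across 1 clause boundary (that).
It functions as the object of the preposition "with" of "argued", so the gap sits immediately after word 11 ("with").
Base order: An architect announced that a nurse argued with the witness when Dana confirmed that Sofia damaged every ticket.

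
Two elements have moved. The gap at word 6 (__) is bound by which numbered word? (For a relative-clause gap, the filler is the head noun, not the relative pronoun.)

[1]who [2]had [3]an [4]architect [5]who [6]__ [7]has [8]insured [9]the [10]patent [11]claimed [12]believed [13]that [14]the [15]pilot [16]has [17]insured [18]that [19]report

The marked gap is inside the relative clause, the subject of "insured".
Its filler is the head noun "architect" (via "who"), at word 4.
(The other dependency links word 1 to a gap after word 11.)

4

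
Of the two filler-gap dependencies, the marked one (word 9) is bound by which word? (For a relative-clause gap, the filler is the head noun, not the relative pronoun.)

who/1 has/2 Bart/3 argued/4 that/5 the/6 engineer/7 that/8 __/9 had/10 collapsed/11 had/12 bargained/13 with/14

7

The marked gap is inside the relative clause, the subject of "collapsed".
Its filler is the head noun "engineer" (via "that"), at word 7.
(The other dependency links word 1 to a gap after word 14.)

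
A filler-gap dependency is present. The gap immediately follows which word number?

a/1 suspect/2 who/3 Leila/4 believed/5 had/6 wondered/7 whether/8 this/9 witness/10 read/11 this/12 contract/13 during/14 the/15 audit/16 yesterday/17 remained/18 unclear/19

The displaced element is "a suspect" (word 2).
It is linked across 1 clause boundary (Ø).
It functions as the subject of "wondered", so the gap sits immediately after word 5 ("believed").
Base order: Leila believed that a suspect had wondered whether this witness read this contract during the audit yesterday.

5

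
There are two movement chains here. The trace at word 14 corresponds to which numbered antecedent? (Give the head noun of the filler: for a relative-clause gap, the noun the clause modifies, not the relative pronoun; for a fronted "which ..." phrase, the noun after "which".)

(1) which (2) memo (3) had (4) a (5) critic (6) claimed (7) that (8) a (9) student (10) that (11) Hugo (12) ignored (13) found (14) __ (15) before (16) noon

2

The marked gap is the direct object of "found".
Its filler is the fronted wh-phrase "which memo", at word 2.
(The other dependency links word 9 to a gap after word 12.)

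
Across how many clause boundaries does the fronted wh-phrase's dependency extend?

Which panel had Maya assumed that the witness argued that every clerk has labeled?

"which panel" is extracted from the object of "labeled".
Boundaries crossed, outermost first: [that], [that] — 2 in total.

2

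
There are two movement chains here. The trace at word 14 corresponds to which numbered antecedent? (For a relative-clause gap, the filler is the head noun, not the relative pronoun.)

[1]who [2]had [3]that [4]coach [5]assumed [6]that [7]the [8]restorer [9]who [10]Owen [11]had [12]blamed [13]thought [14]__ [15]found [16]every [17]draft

The marked gap is the subject of "found".
Its filler is the fronted wh-phrase "who", at word 1.
(The other dependency links word 8 to a gap after word 12.)

1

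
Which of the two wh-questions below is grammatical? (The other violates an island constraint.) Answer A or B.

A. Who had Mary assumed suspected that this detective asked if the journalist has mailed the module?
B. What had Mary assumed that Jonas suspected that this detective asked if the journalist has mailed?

In B, the wh-phrase is extracted from inside a wh-island (introduced by "if"), which blocks movement.
In A, the extraction path crosses only that-complement boundaries, which are transparent.
So A is grammatical.

A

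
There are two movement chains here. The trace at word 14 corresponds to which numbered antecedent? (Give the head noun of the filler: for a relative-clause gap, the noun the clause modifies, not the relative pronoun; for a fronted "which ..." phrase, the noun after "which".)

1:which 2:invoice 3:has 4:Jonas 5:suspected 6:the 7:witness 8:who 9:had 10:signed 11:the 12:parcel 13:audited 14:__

The marked gap is the direct object of "audited".
Its filler is the fronted wh-phrase "which invoice", at word 2.
(The other dependency links word 7 to a gap after word 8.)

2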